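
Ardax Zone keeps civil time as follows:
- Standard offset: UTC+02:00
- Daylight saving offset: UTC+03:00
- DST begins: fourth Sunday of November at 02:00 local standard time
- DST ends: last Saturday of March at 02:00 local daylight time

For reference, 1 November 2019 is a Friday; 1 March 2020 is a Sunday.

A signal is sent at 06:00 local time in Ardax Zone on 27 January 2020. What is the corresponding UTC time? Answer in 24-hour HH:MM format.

03:00

1 November 2019 is a Friday, so the first Sunday is November 3 and the fourth is November 24.
1 March 2020 is a Sunday, so Saturdays fall on 7, 14, 21, 28; the last is March 28.
27 January 2020 lies within the daylight-saving period (24 November 2019 – 28 March 2020), so Ardax Zone is on daylight time, UTC+03:00.
06:00 local − 3h = 03:00 UTC.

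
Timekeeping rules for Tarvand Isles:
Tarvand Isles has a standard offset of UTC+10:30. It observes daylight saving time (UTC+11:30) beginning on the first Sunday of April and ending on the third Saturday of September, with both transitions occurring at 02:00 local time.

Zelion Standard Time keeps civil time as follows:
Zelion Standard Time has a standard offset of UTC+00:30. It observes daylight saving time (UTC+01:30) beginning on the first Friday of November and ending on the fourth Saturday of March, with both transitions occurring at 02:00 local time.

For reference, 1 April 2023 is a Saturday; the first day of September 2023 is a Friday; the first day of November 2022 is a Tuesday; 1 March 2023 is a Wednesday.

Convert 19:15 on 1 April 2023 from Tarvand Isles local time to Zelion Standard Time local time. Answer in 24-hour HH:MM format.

09:15

1 April 2023 is a Saturday, so the first Sunday is April 2.
1 September 2023 is a Friday, so the first Saturday is September 2 and the third is September 16.
1 April 2023 does not fall between 2 April and 16 September, so daylight saving is not in effect and Tarvand Isles is at UTC+10:30.
19:15 Tarvand Isles − 10h30m = 08:45 UTC.
1 November 2022 is a Tuesday, so the first Friday is November 4.
1 March 2023 is a Wednesday, so the first Saturday is March 4 and the fourth is March 25.
At the standard offset (UTC+00:30), 08:45 UTC + 0h30m = 09:15 Zelion Standard Time standard time.
The standard-time date in Zelion Standard Time, 1 April 2023, does not fall between 4 November 2022 and 25 March 2023, so daylight saving is not in effect and Zelion Standard Time is at UTC+00:30.
08:45 UTC + 0h30m = 09:15 Zelion Standard Time.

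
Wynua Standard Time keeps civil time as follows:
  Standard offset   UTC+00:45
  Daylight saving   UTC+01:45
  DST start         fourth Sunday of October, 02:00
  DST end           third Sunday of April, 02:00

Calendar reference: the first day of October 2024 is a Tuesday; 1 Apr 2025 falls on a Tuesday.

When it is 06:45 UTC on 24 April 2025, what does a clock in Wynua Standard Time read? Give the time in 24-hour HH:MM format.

1 October 2024 is a Tuesday, so the first Sunday is October 6 and the fourth is October 27.
1 April 2025 is a Tuesday, so the first Sunday is April 6 and the third is April 20.
At the standard offset (UTC+00:45), 06:45 UTC + 0h45m = 07:30 Wynua Standard Time standard time.
The standard-time date in Wynua Standard Time, 24 April 2025, is outside the daylight-saving period (27 October 2024 – 20 April 2025), so Wynua Standard Time is on standard time, UTC+00:45.
06:45 UTC + 0h45m = 07:30 local.

07:30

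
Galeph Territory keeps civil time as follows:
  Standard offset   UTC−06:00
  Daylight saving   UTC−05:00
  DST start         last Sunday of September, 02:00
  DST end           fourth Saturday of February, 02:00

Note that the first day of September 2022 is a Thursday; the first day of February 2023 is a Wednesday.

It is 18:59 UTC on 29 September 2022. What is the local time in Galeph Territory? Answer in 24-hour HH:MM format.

13:59

1 September 2022 is a Thursday, so Sundays fall on 4, 11, 18, 25; the last is September 25.
1 February 2023 is a Wednesday, so the first Saturday is February 4 and the fourth is February 25.
At the standard offset (UTC−06:00), 18:59 UTC − 6h = 12:59 Galeph Territory standard time.
The standard-time date in Galeph Territory, 29 September 2022, falls between 25 September 2022 and 25 February 2023, so daylight saving is in effect and Galeph Territory is at UTC−05:00.
18:59 UTC − 5h = 13:59 local.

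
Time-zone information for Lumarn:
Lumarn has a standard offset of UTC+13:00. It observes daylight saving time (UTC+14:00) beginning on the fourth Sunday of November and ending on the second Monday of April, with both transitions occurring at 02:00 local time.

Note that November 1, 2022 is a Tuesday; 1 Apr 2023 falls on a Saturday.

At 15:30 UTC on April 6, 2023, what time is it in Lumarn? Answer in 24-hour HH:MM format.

1 November 2022 is a Tuesday, so the first Sunday is November 6 and the fourth is November 27.
1 April 2023 is a Saturday, so the first Monday is April 3 and the second is April 10.
At the standard offset (UTC+13:00), 15:30 UTC + 13h = 04:30 Lumarn standard time (rolling into the next day, 7 April 2023).
The standard-time date in Lumarn, April 7, 2023, falls between 27 November 2022 and 10 April 2023, so daylight saving is in effect and Lumarn is at UTC+14:00.
15:30 UTC + 14h = 05:30 local (rolling into the next day, 7 April 2023).

05:30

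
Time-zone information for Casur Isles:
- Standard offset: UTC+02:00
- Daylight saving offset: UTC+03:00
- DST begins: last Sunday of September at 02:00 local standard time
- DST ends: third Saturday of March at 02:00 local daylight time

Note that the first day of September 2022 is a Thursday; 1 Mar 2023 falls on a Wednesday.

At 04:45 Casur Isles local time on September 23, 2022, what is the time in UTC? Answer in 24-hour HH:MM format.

02:45

1 September 2022 is a Thursday, so Sundays fall on 4, 11, 18, 25; the last is September 25.
1 March 2023 is a Wednesday, so the first Saturday is March 4 and the third is March 18.
September 23, 2022 is outside the daylight-saving period (25 September 2022 – 18 March 2023), so Casur Isles is on standard time, UTC+02:00.
04:45 local − 2h = 02:45 UTC.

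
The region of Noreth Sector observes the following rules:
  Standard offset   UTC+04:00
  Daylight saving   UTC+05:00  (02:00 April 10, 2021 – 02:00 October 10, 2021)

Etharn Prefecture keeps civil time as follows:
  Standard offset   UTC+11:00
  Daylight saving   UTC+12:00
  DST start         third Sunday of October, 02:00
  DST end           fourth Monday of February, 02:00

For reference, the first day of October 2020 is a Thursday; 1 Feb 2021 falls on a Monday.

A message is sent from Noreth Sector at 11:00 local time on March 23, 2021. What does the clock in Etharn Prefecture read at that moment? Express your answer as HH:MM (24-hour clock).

Daylight saving runs 10 April – 10 October; March 23, 2021 is outside that window, so Noreth Sector is on standard time at UTC+04:00.
11:00 Noreth Sector − 4h = 07:00 UTC.
1 October 2020 is a Thursday, so the first Sunday is October 4 and the third is October 18.
1 February 2021 is a Monday, so the first Monday is February 1 and the fourth is February 22.
At the standard offset (UTC+11:00), 07:00 UTC + 11h = 18:00 Etharn Prefecture standard time.
The standard-time date in Etharn Prefecture, March 23, 2021, is outside the daylight-saving period (18 October 2020 – 22 February 2021), so Etharn Prefecture is on standard time, UTC+11:00.
07:00 UTC + 11h = 18:00 Etharn Prefecture.

18:00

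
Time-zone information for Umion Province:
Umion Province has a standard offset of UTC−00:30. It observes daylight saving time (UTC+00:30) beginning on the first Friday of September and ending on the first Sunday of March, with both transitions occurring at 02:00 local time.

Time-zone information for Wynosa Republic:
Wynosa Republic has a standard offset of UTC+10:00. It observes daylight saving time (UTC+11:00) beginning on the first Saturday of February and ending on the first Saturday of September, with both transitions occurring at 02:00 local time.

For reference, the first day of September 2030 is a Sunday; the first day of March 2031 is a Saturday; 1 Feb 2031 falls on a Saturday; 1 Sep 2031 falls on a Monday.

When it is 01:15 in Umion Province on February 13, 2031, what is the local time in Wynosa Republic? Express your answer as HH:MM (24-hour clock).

1 September 2030 is a Sunday, so the first Friday is September 6.
1 March 2031 is a Saturday, so the first Sunday is March 2.
Daylight saving runs 6 September 2030 – 2 March 2031; February 13, 2031 is inside that window, so Umion Province is at UTC+00:30.
01:15 Umion Province − 0h30m = 00:45 UTC.
1 February 2031 is a Saturday, so the first Saturday is February 1.
1 September 2031 is a Monday, so the first Saturday is September 6.
At the standard offset (UTC+10:00), 00:45 UTC + 10h = 10:45 Wynosa Republic standard time.
The standard-time date in Wynosa Republic, February 13, 2031, lies within the daylight-saving period (1 February – 6 September), so Wynosa Republic is on daylight time, UTC+11:00.
00:45 UTC + 11h = 11:45 Wynosa Republic.

11:45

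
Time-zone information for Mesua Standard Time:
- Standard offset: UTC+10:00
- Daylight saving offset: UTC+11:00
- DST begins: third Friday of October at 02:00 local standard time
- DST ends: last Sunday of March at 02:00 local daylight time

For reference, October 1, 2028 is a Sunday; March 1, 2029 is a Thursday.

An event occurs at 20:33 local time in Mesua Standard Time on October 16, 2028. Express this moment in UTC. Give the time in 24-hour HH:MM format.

1 October 2028 is a Sunday, so the first Friday is October 6 and the third is October 20.
1 March 2029 is a Thursday, so Sundays fall on 4, 11, 18, 25; the last is March 25.
October 16, 2028 does not fall between 20 October 2028 and 25 March 2029, so daylight saving is not in effect and Mesua Standard Time is at UTC+10:00.
20:33 local − 10h = 10:33 UTC.

10:33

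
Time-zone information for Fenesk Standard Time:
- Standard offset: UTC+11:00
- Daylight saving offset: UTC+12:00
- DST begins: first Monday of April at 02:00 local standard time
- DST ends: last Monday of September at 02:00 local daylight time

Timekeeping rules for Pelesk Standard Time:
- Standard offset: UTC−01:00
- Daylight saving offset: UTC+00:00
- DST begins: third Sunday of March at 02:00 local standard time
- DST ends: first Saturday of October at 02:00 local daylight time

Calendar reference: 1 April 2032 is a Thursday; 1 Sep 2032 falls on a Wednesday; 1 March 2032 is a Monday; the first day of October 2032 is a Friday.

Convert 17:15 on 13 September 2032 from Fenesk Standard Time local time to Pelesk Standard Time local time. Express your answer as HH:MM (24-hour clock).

1 April 2032 is a Thursday, so the first Monday is April 5.
1 September 2032 is a Wednesday, so Mondays fall on 6, 13, 20, 27; the last is September 27.
Daylight saving runs 5 April – 27 September; 13 September 2032 is inside that window, so Fenesk Standard Time is at UTC+12:00.
17:15 Fenesk Standard Time − 12h = 05:15 UTC.
1 March 2032 is a Monday, so the first Sunday is March 7 and the third is March 21.
1 October 2032 is a Friday, so the first Saturday is October 2.
At the standard offset (UTC−01:00), 05:15 UTC − 1h = 04:15 Pelesk Standard Time standard time.
Daylight saving runs 21 March – 2 October; the standard-time date in Pelesk Standard Time, 13 September 2032, is inside that window, so Pelesk Standard Time is at UTC+00:00.
05:15 UTC + 0h = 05:15 Pelesk Standard Time.

05:15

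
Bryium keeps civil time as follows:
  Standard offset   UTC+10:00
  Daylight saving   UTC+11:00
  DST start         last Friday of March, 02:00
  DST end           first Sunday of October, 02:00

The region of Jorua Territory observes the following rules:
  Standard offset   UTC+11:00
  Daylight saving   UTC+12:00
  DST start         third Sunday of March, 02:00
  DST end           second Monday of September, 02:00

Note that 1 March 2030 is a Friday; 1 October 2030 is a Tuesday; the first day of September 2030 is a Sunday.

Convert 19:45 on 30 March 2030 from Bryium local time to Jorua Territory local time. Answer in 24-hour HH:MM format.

20:45

1 March 2030 is a Friday, so Fridays fall on 1, 8, 15, 22, 29; the last is March 29.
1 October 2030 is a Tuesday, so the first Sunday is October 6.
30 March 2030 falls between 29 March and 6 October, so daylight saving is in effect and Bryium is at UTC+11:00.
19:45 Bryium − 11h = 08:45 UTC.
1 March 2030 is a Friday, so the first Sunday is March 3 and the third is March 17.
1 September 2030 is a Sunday, so the first Monday is September 2 and the second is September 9.
At the standard offset (UTC+11:00), 08:45 UTC + 11h = 19:45 Jorua Territory standard time.
The standard-time date in Jorua Territory, 30 March 2030, lies within the daylight-saving period (17 March – 9 September), so Jorua Territory is on daylight time, UTC+12:00.
08:45 UTC + 12h = 20:45 Jorua Territory.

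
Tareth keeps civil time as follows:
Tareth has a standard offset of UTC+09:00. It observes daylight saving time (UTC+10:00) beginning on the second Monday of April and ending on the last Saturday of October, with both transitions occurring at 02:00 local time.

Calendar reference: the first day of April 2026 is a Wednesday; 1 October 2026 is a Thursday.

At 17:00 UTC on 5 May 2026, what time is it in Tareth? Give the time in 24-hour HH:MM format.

03:00

1 April 2026 is a Wednesday, so the first Monday is April 6 and the second is April 13.
1 October 2026 is a Thursday, so Saturdays fall on 3, 10, 17, 24, 31; the last is October 31.
At the standard offset (UTC+09:00), 17:00 UTC + 9h = 02:00 Tareth standard time (rolling into the next day, 6 May 2026).
The standard-time date in Tareth, 6 May 2026, lies within the daylight-saving period (13 April – 31 October), so Tareth is on daylight time, UTC+10:00.
17:00 UTC + 10h = 03:00 local (rolling into the next day, 6 May 2026).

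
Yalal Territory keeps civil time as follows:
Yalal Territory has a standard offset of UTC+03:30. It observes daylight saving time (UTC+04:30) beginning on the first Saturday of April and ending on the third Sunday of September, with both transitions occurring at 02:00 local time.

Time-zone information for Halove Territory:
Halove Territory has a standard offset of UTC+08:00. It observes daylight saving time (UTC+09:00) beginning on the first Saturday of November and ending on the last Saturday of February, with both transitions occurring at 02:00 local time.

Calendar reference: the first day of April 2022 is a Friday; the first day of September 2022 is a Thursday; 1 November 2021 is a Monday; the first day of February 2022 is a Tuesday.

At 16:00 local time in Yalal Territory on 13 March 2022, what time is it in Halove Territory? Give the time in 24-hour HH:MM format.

1 April 2022 is a Friday, so the first Saturday is April 2.
1 September 2022 is a Thursday, so the first Sunday is September 4 and the third is September 18.
13 March 2022 is outside the daylight-saving period (2 April – 18 September), so Yalal Territory is on standard time, UTC+03:30.
16:00 Yalal Territory − 3h30m = 12:30 UTC.
1 November 2021 is a Monday, so the first Saturday is November 6.
1 February 2022 is a Tuesday, so Saturdays fall on 5, 12, 19, 26; the last is February 26.
At the standard offset (UTC+08:00), 12:30 UTC + 8h = 20:30 Halove Territory standard time.
Daylight saving runs 6 November 2021 – 26 February 2022; the standard-time date in Halove Territory, 13 March 2022, is outside that window, so Halove Territory is on standard time at UTC+08:00.
12:30 UTC + 8h = 20:30 Halove Territory.

20:30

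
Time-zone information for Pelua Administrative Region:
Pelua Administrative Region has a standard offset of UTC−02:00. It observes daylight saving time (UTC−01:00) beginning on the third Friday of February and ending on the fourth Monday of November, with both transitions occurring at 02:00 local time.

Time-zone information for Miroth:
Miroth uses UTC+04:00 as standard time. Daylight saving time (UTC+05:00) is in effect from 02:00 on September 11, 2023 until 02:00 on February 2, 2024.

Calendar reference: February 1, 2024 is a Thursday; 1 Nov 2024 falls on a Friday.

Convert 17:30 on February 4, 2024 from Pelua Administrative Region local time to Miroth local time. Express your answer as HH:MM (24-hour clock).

1 February 2024 is a Thursday, so the first Friday is February 2 and the third is February 16.
1 November 2024 is a Friday, so the first Monday is November 4 and the fourth is November 25.
Daylight saving runs 16 February – 25 November; February 4, 2024 is outside that window, so Pelua Administrative Region is on standard time at UTC−02:00.
17:30 Pelua Administrative Region + 2h = 19:30 UTC.
At the standard offset (UTC+04:00), 19:30 UTC + 4h = 23:30 Miroth standard time.
The standard-time date in Miroth, February 4, 2024, does not fall between 11 September 2023 and 2 February 2024, so daylight saving is not in effect and Miroth is at UTC+04:00.
19:30 UTC + 4h = 23:30 Miroth.

23:30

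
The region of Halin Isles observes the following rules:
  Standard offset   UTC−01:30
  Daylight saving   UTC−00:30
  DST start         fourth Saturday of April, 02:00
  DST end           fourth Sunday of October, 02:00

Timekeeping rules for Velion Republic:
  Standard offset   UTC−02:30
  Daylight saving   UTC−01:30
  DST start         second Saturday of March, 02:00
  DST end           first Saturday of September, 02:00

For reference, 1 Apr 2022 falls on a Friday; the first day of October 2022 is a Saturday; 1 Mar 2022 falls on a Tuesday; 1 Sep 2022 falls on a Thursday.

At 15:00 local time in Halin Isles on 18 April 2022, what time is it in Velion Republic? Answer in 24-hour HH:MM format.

1 April 2022 is a Friday, so the first Saturday is April 2 and the fourth is April 23.
1 October 2022 is a Saturday, so the first Sunday is October 2 and the fourth is October 23.
18 April 2022 is outside the daylight-saving period (23 April – 23 October), so Halin Isles is on standard time, UTC−01:30.
15:00 Halin Isles + 1h30m = 16:30 UTC.
1 March 2022 is a Tuesday, so the first Saturday is March 5 and the second is March 12.
1 September 2022 is a Thursday, so the first Saturday is September 3.
At the standard offset (UTC−02:30), 16:30 UTC − 2h30m = 14:00 Velion Republic standard time.
The standard-time date in Velion Republic, 18 April 2022, lies within the daylight-saving period (12 March – 3 September), so Velion Republic is on daylight time, UTC−01:30.
16:30 UTC − 1h30m = 15:00 Velion Republic.

15:00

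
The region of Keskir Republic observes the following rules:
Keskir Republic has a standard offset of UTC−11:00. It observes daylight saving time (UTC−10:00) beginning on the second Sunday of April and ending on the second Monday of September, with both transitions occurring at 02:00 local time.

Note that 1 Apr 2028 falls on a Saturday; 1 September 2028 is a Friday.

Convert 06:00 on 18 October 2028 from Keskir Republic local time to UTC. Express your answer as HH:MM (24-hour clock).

1 April 2028 is a Saturday, so the first Sunday is April 2 and the second is April 9.
1 September 2028 is a Friday, so the first Monday is September 4 and the second is September 11.
Daylight saving runs 9 April – 11 September; 18 October 2028 is outside that window, so Keskir Republic is on standard time at UTC−11:00.
06:00 local + 11h = 17:00 UTC.

17:00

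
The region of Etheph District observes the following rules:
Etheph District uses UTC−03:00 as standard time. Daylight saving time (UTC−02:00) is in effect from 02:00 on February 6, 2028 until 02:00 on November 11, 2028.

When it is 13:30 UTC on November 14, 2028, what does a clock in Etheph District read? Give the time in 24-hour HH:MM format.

10:30

At the standard offset (UTC−03:00), 13:30 UTC − 3h = 10:30 Etheph District standard time.
Daylight saving runs 6 February – 11 November; the standard-time date in Etheph District, November 14, 2028, is outside that window, so Etheph District is on standard time at UTC−03:00.
13:30 UTC − 3h = 10:30 local.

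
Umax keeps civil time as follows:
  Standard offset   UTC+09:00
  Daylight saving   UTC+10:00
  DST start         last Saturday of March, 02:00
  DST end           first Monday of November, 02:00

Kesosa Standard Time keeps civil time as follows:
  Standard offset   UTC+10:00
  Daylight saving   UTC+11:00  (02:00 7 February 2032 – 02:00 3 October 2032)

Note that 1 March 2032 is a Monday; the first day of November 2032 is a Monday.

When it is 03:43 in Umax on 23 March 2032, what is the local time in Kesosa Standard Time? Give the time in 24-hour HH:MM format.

1 March 2032 is a Monday, so Saturdays fall on 6, 13, 20, 27; the last is March 27.
1 November 2032 is a Monday, so the first Monday is November 1.
23 March 2032 is outside the daylight-saving period (27 March – 1 November), so Umax is on standard time, UTC+09:00.
03:43 Umax − 9h = 18:43 UTC (rolling into the previous day, 22 March 2032).
At the standard offset (UTC+10:00), 18:43 UTC + 10h = 04:43 Kesosa Standard Time standard time (rolling into the next day, 23 March 2032).
The standard-time date in Kesosa Standard Time, 23 March 2032, falls between 7 February and 3 October, so daylight saving is in effect and Kesosa Standard Time is at UTC+11:00.
18:43 UTC + 11h = 05:43 Kesosa Standard Time (rolling into the next day, 23 March 2032).

05:43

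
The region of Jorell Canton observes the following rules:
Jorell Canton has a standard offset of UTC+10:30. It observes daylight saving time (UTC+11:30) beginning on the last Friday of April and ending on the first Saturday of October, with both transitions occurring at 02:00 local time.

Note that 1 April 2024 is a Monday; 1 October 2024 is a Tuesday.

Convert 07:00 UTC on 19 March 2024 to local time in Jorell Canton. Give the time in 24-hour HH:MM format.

17:30

1 April 2024 is a Monday, so Fridays fall on 5, 12, 19, 26; the last is April 26.
1 October 2024 is a Tuesday, so the first Saturday is October 5.
At the standard offset (UTC+10:30), 07:00 UTC + 10h30m = 17:30 Jorell Canton standard time.
Daylight saving runs 26 April – 5 October; the standard-time date in Jorell Canton, 19 March 2024, is outside that window, so Jorell Canton is on standard time at UTC+10:30.
07:00 UTC + 10h30m = 17:30 local.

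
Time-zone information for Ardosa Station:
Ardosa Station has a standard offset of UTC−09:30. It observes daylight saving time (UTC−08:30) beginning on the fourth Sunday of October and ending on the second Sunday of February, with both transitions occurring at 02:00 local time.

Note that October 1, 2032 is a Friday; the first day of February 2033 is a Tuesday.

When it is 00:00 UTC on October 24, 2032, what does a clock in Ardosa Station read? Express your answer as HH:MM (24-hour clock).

14:30

1 October 2032 is a Friday, so the first Sunday is October 3 and the fourth is October 24.
1 February 2033 is a Tuesday, so the first Sunday is February 6 and the second is February 13.
At the standard offset (UTC−09:30), 00:00 UTC − 9h30m = 14:30 Ardosa Station standard time (rolling into the previous day, 23 October 2032).
The standard-time date in Ardosa Station, October 23, 2032, does not fall between 24 October 2032 and 13 February 2033, so daylight saving is not in effect and Ardosa Station is at UTC−09:30.
00:00 UTC − 9h30m = 14:30 local (rolling into the previous day, 23 October 2032).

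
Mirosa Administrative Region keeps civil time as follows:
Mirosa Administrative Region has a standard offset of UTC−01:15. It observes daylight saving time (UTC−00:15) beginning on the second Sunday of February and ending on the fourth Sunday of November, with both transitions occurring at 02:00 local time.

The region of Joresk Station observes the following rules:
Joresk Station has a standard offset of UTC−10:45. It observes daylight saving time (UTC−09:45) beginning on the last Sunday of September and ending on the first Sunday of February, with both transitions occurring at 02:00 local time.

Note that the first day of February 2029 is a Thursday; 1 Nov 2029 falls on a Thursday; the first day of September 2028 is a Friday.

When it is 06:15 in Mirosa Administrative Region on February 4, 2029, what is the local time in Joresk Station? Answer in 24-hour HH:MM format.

21:45

1 February 2029 is a Thursday, so the first Sunday is February 4 and the second is February 11.
1 November 2029 is a Thursday, so the first Sunday is November 4 and the fourth is November 25.
Daylight saving runs 11 February – 25 November; February 4, 2029 is outside that window, so Mirosa Administrative Region is on standard time at UTC−01:15.
06:15 Mirosa Administrative Region + 1h15m = 07:30 UTC.
1 September 2028 is a Friday, so Sundays fall on 3, 10, 17, 24; the last is September 24.
1 February 2029 is a Thursday, so the first Sunday is February 4.
At the standard offset (UTC−10:45), 07:30 UTC − 10h45m = 20:45 Joresk Station standard time (rolling into the previous day, 3 February 2029).
The standard-time date in Joresk Station, February 3, 2029, lies within the daylight-saving period (24 September 2028 – 4 February 2029), so Joresk Station is on daylight time, UTC−09:45.
07:30 UTC − 9h45m = 21:45 Joresk Station (rolling into the previous day, 3 February 2029).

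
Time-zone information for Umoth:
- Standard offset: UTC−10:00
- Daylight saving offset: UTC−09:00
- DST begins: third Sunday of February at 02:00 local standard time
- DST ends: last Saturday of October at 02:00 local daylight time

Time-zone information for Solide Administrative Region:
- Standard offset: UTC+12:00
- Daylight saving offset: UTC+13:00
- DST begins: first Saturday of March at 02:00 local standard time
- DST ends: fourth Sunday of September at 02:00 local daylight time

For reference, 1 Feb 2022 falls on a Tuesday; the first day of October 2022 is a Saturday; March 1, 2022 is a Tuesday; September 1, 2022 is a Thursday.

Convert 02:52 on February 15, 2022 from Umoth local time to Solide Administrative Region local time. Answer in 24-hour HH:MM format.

00:52

1 February 2022 is a Tuesday, so the first Sunday is February 6 and the third is February 20.
1 October 2022 is a Saturday, so Saturdays fall on 1, 8, 15, 22, 29; the last is October 29.
Daylight saving runs 20 February – 29 October; February 15, 2022 is outside that window, so Umoth is on standard time at UTC−10:00.
02:52 Umoth + 10h = 12:52 UTC.
1 March 2022 is a Tuesday, so the first Saturday is March 5.
1 September 2022 is a Thursday, so the first Sunday is September 4 and the fourth is September 25.
At the standard offset (UTC+12:00), 12:52 UTC + 12h = 00:52 Solide Administrative Region standard time (rolling into the next day, 16 February 2022).
The standard-time date in Solide Administrative Region, February 16, 2022, is outside the daylight-saving period (5 March – 25 September), so Solide Administrative Region is on standard time, UTC+12:00.
12:52 UTC + 12h = 00:52 Solide Administrative Region (rolling into the next day, 16 February 2022).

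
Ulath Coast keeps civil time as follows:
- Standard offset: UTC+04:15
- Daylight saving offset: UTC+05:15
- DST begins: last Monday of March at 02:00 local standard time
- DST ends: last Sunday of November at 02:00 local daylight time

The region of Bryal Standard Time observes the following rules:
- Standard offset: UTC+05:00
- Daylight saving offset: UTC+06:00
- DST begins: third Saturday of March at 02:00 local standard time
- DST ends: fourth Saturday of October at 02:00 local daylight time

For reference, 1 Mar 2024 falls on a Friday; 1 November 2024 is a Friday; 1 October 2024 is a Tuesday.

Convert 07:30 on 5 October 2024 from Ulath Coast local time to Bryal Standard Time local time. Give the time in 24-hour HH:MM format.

08:15

1 March 2024 is a Friday, so Mondays fall on 4, 11, 18, 25; the last is March 25.
1 November 2024 is a Friday, so Sundays fall on 3, 10, 17, 24; the last is November 24.
Daylight saving runs 25 March – 24 November; 5 October 2024 is inside that window, so Ulath Coast is at UTC+05:15.
07:30 Ulath Coast − 5h15m = 02:15 UTC.
1 March 2024 is a Friday, so the first Saturday is March 2 and the third is March 16.
1 October 2024 is a Tuesday, so the first Saturday is October 5 and the fourth is October 26.
At the standard offset (UTC+05:00), 02:15 UTC + 5h = 07:15 Bryal Standard Time standard time.
The standard-time date in Bryal Standard Time, 5 October 2024, lies within the daylight-saving period (16 March – 26 October), so Bryal Standard Time is on daylight time, UTC+06:00.
02:15 UTC + 6h = 08:15 Bryal Standard Time.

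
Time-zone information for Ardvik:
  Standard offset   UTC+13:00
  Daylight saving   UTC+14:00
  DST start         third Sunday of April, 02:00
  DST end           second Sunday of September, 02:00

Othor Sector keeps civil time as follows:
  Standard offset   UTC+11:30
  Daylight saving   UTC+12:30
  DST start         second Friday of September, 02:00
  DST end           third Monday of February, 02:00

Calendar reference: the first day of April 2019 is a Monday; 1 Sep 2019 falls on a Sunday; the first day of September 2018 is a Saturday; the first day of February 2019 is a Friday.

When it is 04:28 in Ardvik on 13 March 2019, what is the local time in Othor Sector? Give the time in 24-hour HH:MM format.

1 April 2019 is a Monday, so the first Sunday is April 7 and the third is April 21.
1 September 2019 is a Sunday, so the first Sunday is September 1 and the second is September 8.
Daylight saving runs 21 April – 8 September; 13 March 2019 is outside that window, so Ardvik is on standard time at UTC+13:00.
04:28 Ardvik − 13h = 15:28 UTC (rolling into the previous day, 12 March 2019).
1 September 2018 is a Saturday, so the first Friday is September 7 and the second is September 14.
1 February 2019 is a Friday, so the first Monday is February 4 and the third is February 18.
At the standard offset (UTC+11:30), 15:28 UTC + 11h30m = 02:58 Othor Sector standard time (rolling into the next day, 13 March 2019).
The standard-time date in Othor Sector, 13 March 2019, is outside the daylight-saving period (14 September 2018 – 18 February 2019), so Othor Sector is on standard time, UTC+11:30.
15:28 UTC + 11h30m = 02:58 Othor Sector (rolling into the next day, 13 March 2019).

02:58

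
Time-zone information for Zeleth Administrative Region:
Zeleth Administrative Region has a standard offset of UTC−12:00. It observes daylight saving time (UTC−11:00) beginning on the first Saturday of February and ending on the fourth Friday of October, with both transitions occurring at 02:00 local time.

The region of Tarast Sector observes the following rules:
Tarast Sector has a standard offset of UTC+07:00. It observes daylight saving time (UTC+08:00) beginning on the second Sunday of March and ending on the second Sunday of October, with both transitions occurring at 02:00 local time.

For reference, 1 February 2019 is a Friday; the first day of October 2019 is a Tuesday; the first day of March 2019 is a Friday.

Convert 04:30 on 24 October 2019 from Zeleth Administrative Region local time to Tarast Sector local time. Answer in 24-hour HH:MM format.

1 February 2019 is a Friday, so the first Saturday is February 2.
1 October 2019 is a Tuesday, so the first Friday is October 4 and the fourth is October 25.
24 October 2019 lies within the daylight-saving period (2 February – 25 October), so Zeleth Administrative Region is on daylight time, UTC−11:00.
04:30 Zeleth Administrative Region + 11h = 15:30 UTC.
1 March 2019 is a Friday, so the first Sunday is March 3 and the second is March 10.
1 October 2019 is a Tuesday, so the first Sunday is October 6 and the second is October 13.
At the standard offset (UTC+07:00), 15:30 UTC + 7h = 22:30 Tarast Sector standard time.
The standard-time date in Tarast Sector, 24 October 2019, does not fall between 10 March and 13 October, so daylight saving is not in effect and Tarast Sector is at UTC+07:00.
15:30 UTC + 7h = 22:30 Tarast Sector.

22:30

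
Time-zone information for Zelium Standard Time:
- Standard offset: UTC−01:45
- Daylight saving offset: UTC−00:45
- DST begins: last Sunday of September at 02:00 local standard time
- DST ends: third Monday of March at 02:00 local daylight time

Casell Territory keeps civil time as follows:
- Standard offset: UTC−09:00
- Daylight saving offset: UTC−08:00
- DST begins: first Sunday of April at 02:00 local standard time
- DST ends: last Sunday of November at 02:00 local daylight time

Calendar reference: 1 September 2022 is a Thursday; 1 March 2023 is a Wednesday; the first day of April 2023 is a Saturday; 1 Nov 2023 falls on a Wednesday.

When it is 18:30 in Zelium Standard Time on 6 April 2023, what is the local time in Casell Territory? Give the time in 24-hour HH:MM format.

1 September 2022 is a Thursday, so Sundays fall on 4, 11, 18, 25; the last is September 25.
1 March 2023 is a Wednesday, so the first Monday is March 6 and the third is March 20.
6 April 2023 is outside the daylight-saving period (25 September 2022 – 20 March 2023), so Zelium Standard Time is on standard time, UTC−01:45.
18:30 Zelium Standard Time + 1h45m = 20:15 UTC.
1 April 2023 is a Saturday, so the first Sunday is April 2.
1 November 2023 is a Wednesday, so Sundays fall on 5, 12, 19, 26; the last is November 26.
At the standard offset (UTC−09:00), 20:15 UTC − 9h = 11:15 Casell Territory standard time.
The standard-time date in Casell Territory, 6 April 2023, falls between 2 April and 26 November, so daylight saving is in effect and Casell Territory is at UTC−08:00.
20:15 UTC − 8h = 12:15 Casell Territory.

12:15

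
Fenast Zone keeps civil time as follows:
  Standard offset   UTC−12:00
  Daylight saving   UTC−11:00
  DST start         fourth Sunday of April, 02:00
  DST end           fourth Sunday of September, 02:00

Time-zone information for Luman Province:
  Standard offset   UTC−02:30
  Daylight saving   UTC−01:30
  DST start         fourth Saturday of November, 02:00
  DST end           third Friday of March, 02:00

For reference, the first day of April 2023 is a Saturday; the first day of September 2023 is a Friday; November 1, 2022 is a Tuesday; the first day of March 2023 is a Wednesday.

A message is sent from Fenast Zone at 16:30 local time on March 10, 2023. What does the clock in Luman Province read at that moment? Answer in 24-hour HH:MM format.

03:00

1 April 2023 is a Saturday, so the first Sunday is April 2 and the fourth is April 23.
1 September 2023 is a Friday, so the first Sunday is September 3 and the fourth is September 24.
March 10, 2023 is outside the daylight-saving period (23 April – 24 September), so Fenast Zone is on standard time, UTC−12:00.
16:30 Fenast Zone + 12h = 04:30 UTC (rolling into the next day, 11 March 2023).
1 November 2022 is a Tuesday, so the first Saturday is November 5 and the fourth is November 26.
1 March 2023 is a Wednesday, so the first Friday is March 3 and the third is March 17.
At the standard offset (UTC−02:30), 04:30 UTC − 2h30m = 02:00 Luman Province standard time.
Daylight saving runs 26 November 2022 – 17 March 2023; the standard-time date in Luman Province, March 11, 2023, is inside that window, so Luman Province is at UTC−01:30.
04:30 UTC − 1h30m = 03:00 Luman Province.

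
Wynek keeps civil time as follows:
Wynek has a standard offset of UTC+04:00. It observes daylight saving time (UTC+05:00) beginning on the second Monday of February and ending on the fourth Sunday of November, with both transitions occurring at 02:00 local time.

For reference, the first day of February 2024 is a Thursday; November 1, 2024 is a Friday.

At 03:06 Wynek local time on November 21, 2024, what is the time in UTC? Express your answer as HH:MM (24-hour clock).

22:06

1 February 2024 is a Thursday, so the first Monday is February 5 and the second is February 12.
1 November 2024 is a Friday, so the first Sunday is November 3 and the fourth is November 24.
November 21, 2024 lies within the daylight-saving period (12 February – 24 November), so Wynek is on daylight time, UTC+05:00.
03:06 local − 5h = 22:06 UTC (rolling into the previous day, 20 November 2024).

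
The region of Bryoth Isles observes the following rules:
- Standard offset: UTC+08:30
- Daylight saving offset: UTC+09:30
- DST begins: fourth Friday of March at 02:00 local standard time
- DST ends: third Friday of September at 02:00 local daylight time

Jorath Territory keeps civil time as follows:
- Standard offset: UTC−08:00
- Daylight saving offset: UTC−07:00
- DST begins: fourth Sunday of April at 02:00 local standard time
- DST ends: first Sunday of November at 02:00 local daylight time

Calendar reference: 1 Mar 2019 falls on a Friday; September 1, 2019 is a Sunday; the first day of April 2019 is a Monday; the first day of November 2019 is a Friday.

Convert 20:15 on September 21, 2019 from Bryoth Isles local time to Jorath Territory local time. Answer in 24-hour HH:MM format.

1 March 2019 is a Friday, so the first Friday is March 1 and the fourth is March 22.
1 September 2019 is a Sunday, so the first Friday is September 6 and the third is September 20.
September 21, 2019 is outside the daylight-saving period (22 March – 20 September), so Bryoth Isles is on standard time, UTC+08:30.
20:15 Bryoth Isles − 8h30m = 11:45 UTC.
1 April 2019 is a Monday, so the first Sunday is April 7 and the fourth is April 28.
1 November 2019 is a Friday, so the first Sunday is November 3.
At the standard offset (UTC−08:00), 11:45 UTC − 8h = 03:45 Jorath Territory standard time.
The standard-time date in Jorath Territory, September 21, 2019, falls between 28 April and 3 November, so daylight saving is in effect and Jorath Territory is at UTC−07:00.
11:45 UTC − 7h = 04:45 Jorath Territory.

04:45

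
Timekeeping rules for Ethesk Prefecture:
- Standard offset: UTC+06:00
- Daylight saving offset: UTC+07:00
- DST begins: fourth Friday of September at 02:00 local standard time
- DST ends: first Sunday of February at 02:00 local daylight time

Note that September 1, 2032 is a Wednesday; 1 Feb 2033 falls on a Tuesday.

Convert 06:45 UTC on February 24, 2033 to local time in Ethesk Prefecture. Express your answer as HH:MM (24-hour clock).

1 September 2032 is a Wednesday, so the first Friday is September 3 and the fourth is September 24.
1 February 2033 is a Tuesday, so the first Sunday is February 6.
At the standard offset (UTC+06:00), 06:45 UTC + 6h = 12:45 Ethesk Prefecture standard time.
Daylight saving runs 24 September 2032 – 6 February 2033; the standard-time date in Ethesk Prefecture, February 24, 2033, is outside that window, so Ethesk Prefecture is on standard time at UTC+06:00.
06:45 UTC + 6h = 12:45 local.

12:45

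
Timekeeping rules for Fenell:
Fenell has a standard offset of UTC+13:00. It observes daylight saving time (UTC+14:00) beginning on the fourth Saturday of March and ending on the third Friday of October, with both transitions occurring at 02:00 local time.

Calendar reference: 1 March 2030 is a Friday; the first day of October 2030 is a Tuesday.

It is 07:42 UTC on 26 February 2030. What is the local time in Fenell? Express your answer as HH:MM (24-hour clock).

20:42

1 March 2030 is a Friday, so the first Saturday is March 2 and the fourth is March 23.
1 October 2030 is a Tuesday, so the first Friday is October 4 and the third is October 18.
At the standard offset (UTC+13:00), 07:42 UTC + 13h = 20:42 Fenell standard time.
The standard-time date in Fenell, 26 February 2030, does not fall between 23 March and 18 October, so daylight saving is not in effect and Fenell is at UTC+13:00.
07:42 UTC + 13h = 20:42 local.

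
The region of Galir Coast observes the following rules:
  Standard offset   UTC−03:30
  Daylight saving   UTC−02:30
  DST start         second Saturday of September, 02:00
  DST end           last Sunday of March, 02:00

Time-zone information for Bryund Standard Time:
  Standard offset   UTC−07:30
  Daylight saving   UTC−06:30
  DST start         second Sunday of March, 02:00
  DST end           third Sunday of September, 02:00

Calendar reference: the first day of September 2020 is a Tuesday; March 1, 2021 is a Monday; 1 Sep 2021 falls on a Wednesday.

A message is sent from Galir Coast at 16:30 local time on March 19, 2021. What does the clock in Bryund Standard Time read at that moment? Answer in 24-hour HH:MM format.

1 September 2020 is a Tuesday, so the first Saturday is September 5 and the second is September 12.
1 March 2021 is a Monday, so Sundays fall on 7, 14, 21, 28; the last is March 28.
March 19, 2021 lies within the daylight-saving period (12 September 2020 – 28 March 2021), so Galir Coast is on daylight time, UTC−02:30.
16:30 Galir Coast + 2h30m = 19:00 UTC.
1 March 2021 is a Monday, so the first Sunday is March 7 and the second is March 14.
1 September 2021 is a Wednesday, so the first Sunday is September 5 and the third is September 19.
At the standard offset (UTC−07:30), 19:00 UTC − 7h30m = 11:30 Bryund Standard Time standard time.
The standard-time date in Bryund Standard Time, March 19, 2021, falls between 14 March and 19 September, so daylight saving is in effect and Bryund Standard Time is at UTC−06:30.
19:00 UTC − 6h30m = 12:30 Bryund Standard Time.

12:30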